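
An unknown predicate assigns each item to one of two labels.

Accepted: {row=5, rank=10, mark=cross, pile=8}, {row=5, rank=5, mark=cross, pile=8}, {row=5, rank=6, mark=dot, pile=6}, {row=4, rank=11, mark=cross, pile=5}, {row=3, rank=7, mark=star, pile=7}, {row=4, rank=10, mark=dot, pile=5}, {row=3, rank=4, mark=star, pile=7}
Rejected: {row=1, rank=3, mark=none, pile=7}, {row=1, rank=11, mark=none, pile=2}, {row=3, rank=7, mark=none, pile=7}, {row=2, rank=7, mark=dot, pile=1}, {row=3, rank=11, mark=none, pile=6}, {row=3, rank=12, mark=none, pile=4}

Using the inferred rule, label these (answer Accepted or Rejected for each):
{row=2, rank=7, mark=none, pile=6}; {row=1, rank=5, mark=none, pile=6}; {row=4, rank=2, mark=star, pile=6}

A rule that fits every label: mark is star OR row ≥ 4 — true of each 'Accepted' example, false of each 'Rejected' one.
{row=2, rank=7, mark=none, pile=6}: Rejected (mark is none, row = 2).
{row=1, rank=5, mark=none, pile=6}: Rejected (mark is none, row = 1).
{row=4, rank=2, mark=star, pile=6}: Accepted (mark is star, row = 4).

Rejected, Rejected, Accepted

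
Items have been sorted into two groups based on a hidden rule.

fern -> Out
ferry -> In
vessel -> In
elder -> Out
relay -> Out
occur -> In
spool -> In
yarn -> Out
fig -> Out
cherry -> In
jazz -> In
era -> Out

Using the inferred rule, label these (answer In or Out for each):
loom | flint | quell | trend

In, Out, In, Out

The pattern is that an item is 'In' exactly when: has a double letter.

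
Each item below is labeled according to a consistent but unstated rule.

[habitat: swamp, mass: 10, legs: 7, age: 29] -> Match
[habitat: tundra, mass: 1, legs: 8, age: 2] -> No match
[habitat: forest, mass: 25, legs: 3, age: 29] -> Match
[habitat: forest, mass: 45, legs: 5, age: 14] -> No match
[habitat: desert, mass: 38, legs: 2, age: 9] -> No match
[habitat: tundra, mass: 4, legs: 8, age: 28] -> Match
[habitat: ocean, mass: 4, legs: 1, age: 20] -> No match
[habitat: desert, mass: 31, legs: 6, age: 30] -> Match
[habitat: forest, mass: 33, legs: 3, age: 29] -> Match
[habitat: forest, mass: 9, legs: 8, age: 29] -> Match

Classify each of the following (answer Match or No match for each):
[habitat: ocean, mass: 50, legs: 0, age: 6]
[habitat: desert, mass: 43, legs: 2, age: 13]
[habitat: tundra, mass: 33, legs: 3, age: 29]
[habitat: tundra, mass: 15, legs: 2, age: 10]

The distinguishing property — age ≥ 28 — holds for all the 'Match' cases and none of the 'No match' cases.
[habitat: ocean, mass: 50, legs: 0, age: 6]: No match (age = 6).
[habitat: desert, mass: 43, legs: 2, age: 13]: No match (age = 13).
[habitat: tundra, mass: 33, legs: 3, age: 29]: Match (age = 29).
[habitat: tundra, mass: 15, legs: 2, age: 10]: No match (age = 10).

No match, No match, Match, No match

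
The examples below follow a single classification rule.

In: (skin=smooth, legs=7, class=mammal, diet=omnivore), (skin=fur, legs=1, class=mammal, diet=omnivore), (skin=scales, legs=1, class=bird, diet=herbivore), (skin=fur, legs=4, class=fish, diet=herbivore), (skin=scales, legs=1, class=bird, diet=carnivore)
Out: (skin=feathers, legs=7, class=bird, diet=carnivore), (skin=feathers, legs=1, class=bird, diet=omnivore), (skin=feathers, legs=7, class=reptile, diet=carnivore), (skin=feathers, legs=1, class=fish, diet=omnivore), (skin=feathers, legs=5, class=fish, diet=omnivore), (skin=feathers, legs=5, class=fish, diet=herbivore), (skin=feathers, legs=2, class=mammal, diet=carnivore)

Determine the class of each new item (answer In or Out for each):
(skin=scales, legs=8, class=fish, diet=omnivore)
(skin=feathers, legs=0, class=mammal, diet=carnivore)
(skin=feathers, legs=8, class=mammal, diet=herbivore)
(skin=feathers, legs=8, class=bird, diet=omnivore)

The common property of the 'In' items is: skin is not feathers. No 'Out' item has it.
(skin=scales, legs=8, class=fish, diet=omnivore): skin is scales — passes, so In. (skin=feathers, legs=0, class=mammal, diet=carnivore): skin is feathers — doesn't match, so Out. (skin=feathers, legs=8, class=mammal, diet=herbivore): skin is feathers — doesn't match, so Out. (skin=feathers, legs=8, class=bird, diet=omnivore): skin is feathers — doesn't match, so Out.

In, Out, Out, Out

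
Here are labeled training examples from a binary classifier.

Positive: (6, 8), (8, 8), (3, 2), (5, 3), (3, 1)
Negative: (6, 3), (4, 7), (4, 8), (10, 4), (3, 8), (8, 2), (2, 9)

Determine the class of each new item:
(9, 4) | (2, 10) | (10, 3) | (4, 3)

Negative, Negative, Negative, Positive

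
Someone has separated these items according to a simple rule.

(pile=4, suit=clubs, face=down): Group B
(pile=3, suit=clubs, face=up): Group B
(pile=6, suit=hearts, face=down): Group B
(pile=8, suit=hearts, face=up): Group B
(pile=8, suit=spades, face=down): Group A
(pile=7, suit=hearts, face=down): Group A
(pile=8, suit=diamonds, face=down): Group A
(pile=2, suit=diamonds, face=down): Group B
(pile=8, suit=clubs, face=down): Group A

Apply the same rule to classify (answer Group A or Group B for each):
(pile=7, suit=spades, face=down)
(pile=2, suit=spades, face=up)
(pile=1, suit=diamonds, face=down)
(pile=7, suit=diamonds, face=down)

The simplest hypothesis consistent with all the labels is: face is down AND pile ≥ 7.

Group A, Group B, Group B, Group A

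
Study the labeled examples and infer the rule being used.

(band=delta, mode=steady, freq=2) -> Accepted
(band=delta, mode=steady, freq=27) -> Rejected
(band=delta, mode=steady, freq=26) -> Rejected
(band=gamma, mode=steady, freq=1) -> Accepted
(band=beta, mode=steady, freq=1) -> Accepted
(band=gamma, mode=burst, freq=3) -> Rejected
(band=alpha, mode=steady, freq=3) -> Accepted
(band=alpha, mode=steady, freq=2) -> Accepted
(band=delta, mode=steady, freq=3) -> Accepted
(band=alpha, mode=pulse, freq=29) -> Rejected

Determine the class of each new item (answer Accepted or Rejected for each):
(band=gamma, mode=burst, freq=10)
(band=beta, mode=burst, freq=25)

Every 'Accepted' example satisfies: mode is steady AND freq ≤ 3. None of the 'Rejected' examples do.

Rejected, Rejected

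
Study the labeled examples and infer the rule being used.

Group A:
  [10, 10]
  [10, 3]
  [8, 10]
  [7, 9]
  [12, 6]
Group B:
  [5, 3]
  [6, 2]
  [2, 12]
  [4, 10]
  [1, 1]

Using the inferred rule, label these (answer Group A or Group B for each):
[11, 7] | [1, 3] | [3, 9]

The pattern is that an item is 'Group A' exactly when: first ≥ 7.

Group A, Group B, Group B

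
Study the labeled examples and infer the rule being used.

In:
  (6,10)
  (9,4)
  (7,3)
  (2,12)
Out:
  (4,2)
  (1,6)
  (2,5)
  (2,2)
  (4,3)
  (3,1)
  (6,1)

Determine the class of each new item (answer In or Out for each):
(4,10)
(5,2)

The classifier is using: sum ≥ 10.
(4,10) → 4+10 = 14 → In.
(5,2) → 5+2 = 7 → Out.

In, Out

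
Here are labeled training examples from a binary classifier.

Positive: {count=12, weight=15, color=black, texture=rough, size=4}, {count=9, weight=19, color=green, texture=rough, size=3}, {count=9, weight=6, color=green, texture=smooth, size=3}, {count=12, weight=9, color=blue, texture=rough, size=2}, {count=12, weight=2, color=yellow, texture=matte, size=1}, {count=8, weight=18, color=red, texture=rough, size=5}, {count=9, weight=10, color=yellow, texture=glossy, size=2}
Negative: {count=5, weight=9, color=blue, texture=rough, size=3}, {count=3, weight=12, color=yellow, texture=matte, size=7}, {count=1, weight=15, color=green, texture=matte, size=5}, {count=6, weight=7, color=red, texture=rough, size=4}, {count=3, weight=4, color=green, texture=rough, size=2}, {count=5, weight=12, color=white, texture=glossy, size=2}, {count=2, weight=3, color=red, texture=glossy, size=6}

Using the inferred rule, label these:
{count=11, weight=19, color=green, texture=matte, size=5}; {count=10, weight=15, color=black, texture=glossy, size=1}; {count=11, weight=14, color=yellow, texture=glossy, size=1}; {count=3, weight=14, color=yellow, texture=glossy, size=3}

Positive, Positive, Positive, Negative

The simplest hypothesis consistent with all the labels is: count ≥ 8.
Positive: {count=11, weight=19, color=green, texture=matte, size=5}, since count = 11. Positive: {count=10, weight=15, color=black, texture=glossy, size=1}, since count = 10. Positive: {count=11, weight=14, color=yellow, texture=glossy, size=1}, since count = 11. Negative: {count=3, weight=14, color=yellow, texture=glossy, size=3}, since count = 3.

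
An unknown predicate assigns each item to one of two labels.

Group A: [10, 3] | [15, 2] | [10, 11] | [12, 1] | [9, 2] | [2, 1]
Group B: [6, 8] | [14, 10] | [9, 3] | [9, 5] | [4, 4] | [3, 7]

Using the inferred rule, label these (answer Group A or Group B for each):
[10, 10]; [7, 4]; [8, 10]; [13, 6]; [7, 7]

Looking at the examples, the only property every 'Group A' case has and every 'Group B' case lacks is: sum is odd.
[10, 10]: 10+10 = 20, doesn't qualify → Group B. [7, 4]: 7+4 = 11, passes → Group A. [8, 10]: 8+10 = 18, doesn't qualify → Group B. [13, 6]: 13+6 = 19, passes → Group A. [7, 7]: 7+7 = 14, doesn't qualify → Group B.

Group B, Group A, Group B, Group A, Group B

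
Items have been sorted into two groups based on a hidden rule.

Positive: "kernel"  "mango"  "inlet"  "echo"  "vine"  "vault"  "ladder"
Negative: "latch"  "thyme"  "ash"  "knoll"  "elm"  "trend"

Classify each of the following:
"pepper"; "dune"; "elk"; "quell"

Positive, Positive, Negative, Positive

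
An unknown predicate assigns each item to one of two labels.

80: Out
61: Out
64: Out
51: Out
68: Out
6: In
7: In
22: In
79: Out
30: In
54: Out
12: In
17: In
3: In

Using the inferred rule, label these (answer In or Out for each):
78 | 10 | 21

Out, In, In

The pattern is that an item is 'In' exactly when: at most 30.
78: 78 > 30 — does not satisfy this, so Out. 10: 10 ≤ 30 — checks out, so In. 21: 21 ≤ 30 — checks out, so In.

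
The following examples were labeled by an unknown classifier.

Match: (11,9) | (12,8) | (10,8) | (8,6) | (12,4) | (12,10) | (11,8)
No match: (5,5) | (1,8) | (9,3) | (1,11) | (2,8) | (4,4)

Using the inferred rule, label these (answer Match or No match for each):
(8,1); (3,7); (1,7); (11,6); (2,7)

'Match' ⟺ sum ≥ 14.
(8,1) → 8+1 = 9 → No match.
(3,7) → 3+7 = 10 → No match.
(1,7) → 1+7 = 8 → No match.
(11,6) → 11+6 = 17 → Match.
(2,7) → 2+7 = 9 → No match.

No match, No match, No match, Match, No match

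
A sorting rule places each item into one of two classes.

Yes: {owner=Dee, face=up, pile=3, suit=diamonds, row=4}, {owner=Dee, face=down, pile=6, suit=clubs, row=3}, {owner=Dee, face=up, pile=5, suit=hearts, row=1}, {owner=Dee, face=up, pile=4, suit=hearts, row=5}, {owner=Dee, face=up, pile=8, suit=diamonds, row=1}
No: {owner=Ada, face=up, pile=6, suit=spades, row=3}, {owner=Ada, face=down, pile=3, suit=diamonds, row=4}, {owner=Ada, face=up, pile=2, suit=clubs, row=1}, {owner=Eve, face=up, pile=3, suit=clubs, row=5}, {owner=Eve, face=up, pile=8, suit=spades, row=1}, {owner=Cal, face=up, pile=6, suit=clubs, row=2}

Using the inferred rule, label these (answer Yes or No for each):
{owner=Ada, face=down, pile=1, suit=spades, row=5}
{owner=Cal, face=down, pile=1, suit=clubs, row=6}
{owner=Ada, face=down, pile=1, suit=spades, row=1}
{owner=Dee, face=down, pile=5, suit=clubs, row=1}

A rule that fits every label: owner is Dee — true of each 'Yes' example, false of each 'No' one.
No: {owner=Ada, face=down, pile=1, suit=spades, row=5}, since owner is Ada. No: {owner=Cal, face=down, pile=1, suit=clubs, row=6}, since owner is Cal. No: {owner=Ada, face=down, pile=1, suit=spades, row=1}, since owner is Ada. Yes: {owner=Dee, face=down, pile=5, suit=clubs, row=1}, since owner is Dee.

No, No, No, Yes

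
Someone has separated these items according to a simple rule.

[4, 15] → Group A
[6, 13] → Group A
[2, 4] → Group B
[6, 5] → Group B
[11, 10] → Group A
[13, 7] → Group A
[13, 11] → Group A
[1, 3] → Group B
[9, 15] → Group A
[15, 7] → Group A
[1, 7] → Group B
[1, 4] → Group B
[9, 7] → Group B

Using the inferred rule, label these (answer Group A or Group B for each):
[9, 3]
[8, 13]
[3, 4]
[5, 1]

Group B, Group A, Group B, Group B

One predicate separates the groups cleanly: sum ≥ 19.
[9, 3] → 9+3 = 12 → Group B.
[8, 13] → 8+13 = 21 → Group A.
[3, 4] → 3+4 = 7 → Group B.
[5, 1] → 5+1 = 6 → Group B.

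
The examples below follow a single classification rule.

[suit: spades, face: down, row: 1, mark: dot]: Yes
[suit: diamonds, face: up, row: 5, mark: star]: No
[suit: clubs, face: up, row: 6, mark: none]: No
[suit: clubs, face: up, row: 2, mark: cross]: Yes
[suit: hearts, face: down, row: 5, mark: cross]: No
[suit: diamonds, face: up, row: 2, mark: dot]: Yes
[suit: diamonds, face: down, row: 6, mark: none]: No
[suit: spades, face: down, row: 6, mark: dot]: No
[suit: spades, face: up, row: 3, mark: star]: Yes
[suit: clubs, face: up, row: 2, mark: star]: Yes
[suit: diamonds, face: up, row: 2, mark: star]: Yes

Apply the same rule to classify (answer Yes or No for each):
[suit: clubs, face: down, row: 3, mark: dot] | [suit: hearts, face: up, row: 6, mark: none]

Rule: row ≤ 3. This holds for each 'Yes' example and fails for each 'No' one.
Yes: [suit: clubs, face: down, row: 3, mark: dot], since row = 3.
No: [suit: hearts, face: up, row: 6, mark: none], since row = 6.

Yes, No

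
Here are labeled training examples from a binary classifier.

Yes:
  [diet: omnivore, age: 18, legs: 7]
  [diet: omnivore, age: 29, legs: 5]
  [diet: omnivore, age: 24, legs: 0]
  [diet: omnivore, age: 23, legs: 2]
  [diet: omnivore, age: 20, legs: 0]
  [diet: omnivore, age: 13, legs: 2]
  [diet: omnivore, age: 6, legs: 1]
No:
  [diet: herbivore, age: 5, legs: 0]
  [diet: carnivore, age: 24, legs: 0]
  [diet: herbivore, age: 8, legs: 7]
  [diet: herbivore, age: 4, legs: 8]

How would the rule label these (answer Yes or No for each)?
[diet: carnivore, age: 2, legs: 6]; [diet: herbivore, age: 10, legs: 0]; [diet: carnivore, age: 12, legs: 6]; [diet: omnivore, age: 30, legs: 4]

No, No, No, Yes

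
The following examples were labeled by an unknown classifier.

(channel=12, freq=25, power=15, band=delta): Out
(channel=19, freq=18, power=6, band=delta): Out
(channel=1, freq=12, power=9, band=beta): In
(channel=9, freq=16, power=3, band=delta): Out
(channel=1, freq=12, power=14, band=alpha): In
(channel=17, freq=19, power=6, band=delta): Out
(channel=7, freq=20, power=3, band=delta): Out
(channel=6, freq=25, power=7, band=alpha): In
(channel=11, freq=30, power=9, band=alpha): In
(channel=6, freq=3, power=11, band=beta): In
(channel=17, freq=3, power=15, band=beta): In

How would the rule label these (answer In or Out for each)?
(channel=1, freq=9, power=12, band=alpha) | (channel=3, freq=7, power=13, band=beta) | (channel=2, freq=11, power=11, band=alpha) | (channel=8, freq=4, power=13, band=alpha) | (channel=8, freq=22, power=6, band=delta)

In, In, In, In, Out

All 'In' examples share one property — band is not delta — and every 'Out' example lacks it.
(channel=1, freq=9, power=12, band=alpha): band is alpha, satisfies this → In. (channel=3, freq=7, power=13, band=beta): band is beta, satisfies this → In. (channel=2, freq=11, power=11, band=alpha): band is alpha, satisfies this → In. (channel=8, freq=4, power=13, band=alpha): band is alpha, satisfies this → In. (channel=8, freq=22, power=6, band=delta): band is delta, lacks this property → Out.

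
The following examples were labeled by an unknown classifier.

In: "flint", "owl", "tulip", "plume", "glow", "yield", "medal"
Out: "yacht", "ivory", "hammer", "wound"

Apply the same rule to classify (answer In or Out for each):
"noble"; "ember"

Looking at the examples, the only property every 'In' case has and every 'Out' case lacks is: contains 'l'.
In: "noble", since has 'l'.
Out: "ember", since no 'l'.

In, Out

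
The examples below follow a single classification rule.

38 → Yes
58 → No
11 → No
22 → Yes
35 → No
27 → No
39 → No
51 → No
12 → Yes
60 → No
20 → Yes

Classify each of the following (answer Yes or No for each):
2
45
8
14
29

Yes, No, Yes, Yes, No

The simplest hypothesis consistent with all the labels is: even AND at most 38.
2: Yes (2 is even, 2 ≤ 38). 45: No (45 is odd, 45 > 38). 8: Yes (8 is even, 8 ≤ 38). 14: Yes (14 is even, 14 ≤ 38). 29: No (29 is odd, 29 ≤ 38).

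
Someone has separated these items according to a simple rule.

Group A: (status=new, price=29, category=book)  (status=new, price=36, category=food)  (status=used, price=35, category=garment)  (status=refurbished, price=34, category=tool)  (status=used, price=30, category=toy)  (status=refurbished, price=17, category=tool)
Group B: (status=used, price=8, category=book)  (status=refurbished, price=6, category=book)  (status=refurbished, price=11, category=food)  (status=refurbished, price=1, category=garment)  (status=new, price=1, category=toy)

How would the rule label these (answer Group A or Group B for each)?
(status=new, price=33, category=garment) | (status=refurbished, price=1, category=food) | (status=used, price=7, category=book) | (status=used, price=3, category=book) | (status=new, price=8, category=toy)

The classifier is using: price ≥ 17.
(status=new, price=33, category=garment): price = 33, checks out → Group A.
(status=refurbished, price=1, category=food): price = 1, does not satisfy this → Group B.
(status=used, price=7, category=book): price = 7, does not satisfy this → Group B.
(status=used, price=3, category=book): price = 3, does not satisfy this → Group B.
(status=new, price=8, category=toy): price = 8, does not satisfy this → Group B.

Group A, Group B, Group B, Group B, Group B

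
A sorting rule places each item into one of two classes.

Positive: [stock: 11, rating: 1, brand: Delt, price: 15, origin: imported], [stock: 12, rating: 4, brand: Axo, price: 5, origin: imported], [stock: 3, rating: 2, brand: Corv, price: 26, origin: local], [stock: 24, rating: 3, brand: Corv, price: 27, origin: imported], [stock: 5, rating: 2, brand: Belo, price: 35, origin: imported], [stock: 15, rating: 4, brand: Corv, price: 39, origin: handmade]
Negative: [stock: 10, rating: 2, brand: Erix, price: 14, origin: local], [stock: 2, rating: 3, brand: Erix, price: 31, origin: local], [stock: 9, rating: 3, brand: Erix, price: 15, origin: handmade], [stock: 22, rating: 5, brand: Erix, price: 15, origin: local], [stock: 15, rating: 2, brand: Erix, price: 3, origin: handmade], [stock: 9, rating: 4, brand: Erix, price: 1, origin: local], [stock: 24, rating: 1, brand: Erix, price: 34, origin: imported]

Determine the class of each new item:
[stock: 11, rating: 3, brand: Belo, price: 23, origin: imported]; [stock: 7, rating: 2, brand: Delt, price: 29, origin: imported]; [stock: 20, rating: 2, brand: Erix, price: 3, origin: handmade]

Every 'Positive' example satisfies: brand is not Erix. None of the 'Negative' examples do.
[stock: 11, rating: 3, brand: Belo, price: 23, origin: imported]: brand is Belo, satisfies this → Positive.
[stock: 7, rating: 2, brand: Delt, price: 29, origin: imported]: brand is Delt, satisfies this → Positive.
[stock: 20, rating: 2, brand: Erix, price: 3, origin: handmade]: brand is Erix, does not pass → Negative.

Positive, Positive, Negative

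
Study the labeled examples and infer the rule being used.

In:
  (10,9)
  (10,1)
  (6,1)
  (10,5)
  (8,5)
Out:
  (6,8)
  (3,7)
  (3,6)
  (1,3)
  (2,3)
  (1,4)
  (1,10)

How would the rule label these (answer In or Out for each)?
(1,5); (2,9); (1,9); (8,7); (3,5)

The common property of the 'In' items is: first > second. No 'Out' item has it.
(1,5) — 1 < 5, hence Out. (2,9) — 2 < 9, hence Out. (1,9) — 1 < 9, hence Out. (8,7) — 8 > 7, hence In. (3,5) — 3 < 5, hence Out.

Out, Out, Out, In, Out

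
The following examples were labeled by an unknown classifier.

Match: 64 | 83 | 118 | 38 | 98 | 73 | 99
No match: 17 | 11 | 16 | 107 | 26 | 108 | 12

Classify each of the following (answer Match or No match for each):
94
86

Match, Match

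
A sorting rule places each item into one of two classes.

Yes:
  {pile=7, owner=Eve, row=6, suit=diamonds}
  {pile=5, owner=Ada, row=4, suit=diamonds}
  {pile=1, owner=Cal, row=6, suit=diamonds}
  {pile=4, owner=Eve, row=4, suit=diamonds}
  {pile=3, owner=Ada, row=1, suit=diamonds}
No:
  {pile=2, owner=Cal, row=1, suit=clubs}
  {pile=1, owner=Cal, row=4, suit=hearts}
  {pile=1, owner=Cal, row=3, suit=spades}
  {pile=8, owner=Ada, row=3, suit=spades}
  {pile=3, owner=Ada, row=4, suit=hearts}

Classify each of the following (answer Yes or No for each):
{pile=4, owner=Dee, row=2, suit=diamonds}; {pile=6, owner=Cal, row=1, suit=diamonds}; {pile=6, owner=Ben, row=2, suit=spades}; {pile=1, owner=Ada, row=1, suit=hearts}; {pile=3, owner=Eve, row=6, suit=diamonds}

Yes, Yes, No, No, Yes

A rule that fits every label: suit is diamonds — true of each 'Yes' example, false of each 'No' one.
{pile=4, owner=Dee, row=2, suit=diamonds}: suit is diamonds, passes → Yes.
{pile=6, owner=Cal, row=1, suit=diamonds}: suit is diamonds, passes → Yes.
{pile=6, owner=Ben, row=2, suit=spades}: suit is spades, does not satisfy this → No.
{pile=1, owner=Ada, row=1, suit=hearts}: suit is hearts, does not satisfy this → No.
{pile=3, owner=Eve, row=6, suit=diamonds}: suit is diamonds, passes → Yes.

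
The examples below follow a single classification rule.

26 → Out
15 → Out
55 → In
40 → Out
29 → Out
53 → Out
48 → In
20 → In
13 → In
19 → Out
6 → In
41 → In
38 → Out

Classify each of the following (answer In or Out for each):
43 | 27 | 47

Out, In, Out

'In' ⟺ ≡ 6 (mod 7).
43 → 43 mod 7 = 1 → Out. 27 → 27 mod 7 = 6 → In. 47 → 47 mod 7 = 5 → Out.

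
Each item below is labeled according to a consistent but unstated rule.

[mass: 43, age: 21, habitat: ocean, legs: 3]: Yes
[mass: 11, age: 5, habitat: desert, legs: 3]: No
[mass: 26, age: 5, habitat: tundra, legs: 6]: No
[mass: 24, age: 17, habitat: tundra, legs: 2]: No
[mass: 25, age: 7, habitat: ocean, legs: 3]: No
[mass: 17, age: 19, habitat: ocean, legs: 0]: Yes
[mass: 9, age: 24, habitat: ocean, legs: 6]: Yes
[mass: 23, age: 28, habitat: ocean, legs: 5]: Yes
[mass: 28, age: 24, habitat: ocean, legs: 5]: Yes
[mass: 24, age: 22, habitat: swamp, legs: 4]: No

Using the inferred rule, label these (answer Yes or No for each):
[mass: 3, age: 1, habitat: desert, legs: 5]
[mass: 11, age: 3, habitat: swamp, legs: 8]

All 'Yes' examples share one property — habitat is ocean AND age ≥ 17 — and every 'No' example lacks it.
No: [mass: 3, age: 1, habitat: desert, legs: 5], since habitat is desert, age = 1.
No: [mass: 11, age: 3, habitat: swamp, legs: 8], since habitat is swamp, age = 3.

No, No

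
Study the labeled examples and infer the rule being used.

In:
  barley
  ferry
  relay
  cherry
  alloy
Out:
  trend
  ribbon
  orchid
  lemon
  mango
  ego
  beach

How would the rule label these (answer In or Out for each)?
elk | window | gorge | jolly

Out, Out, Out, In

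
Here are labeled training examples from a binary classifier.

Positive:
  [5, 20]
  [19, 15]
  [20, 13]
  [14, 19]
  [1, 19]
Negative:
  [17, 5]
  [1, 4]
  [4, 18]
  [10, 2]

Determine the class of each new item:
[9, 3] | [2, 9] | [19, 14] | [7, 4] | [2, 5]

Negative, Negative, Positive, Negative, Negative

Rule: max ≥ 19. This holds for each 'Positive' example and fails for each 'Negative' one.
[9, 3]: max 9 — doesn't qualify, so Negative. [2, 9]: max 9 — doesn't qualify, so Negative. [19, 14]: max 19 — passes, so Positive. [7, 4]: max 7 — doesn't qualify, so Negative. [2, 5]: max 5 — doesn't qualify, so Negative.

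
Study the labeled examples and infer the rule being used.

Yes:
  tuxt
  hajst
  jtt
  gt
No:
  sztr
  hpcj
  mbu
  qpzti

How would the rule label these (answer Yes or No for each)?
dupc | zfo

No, No

Comparing the two groups points to one rule — ends with 't'.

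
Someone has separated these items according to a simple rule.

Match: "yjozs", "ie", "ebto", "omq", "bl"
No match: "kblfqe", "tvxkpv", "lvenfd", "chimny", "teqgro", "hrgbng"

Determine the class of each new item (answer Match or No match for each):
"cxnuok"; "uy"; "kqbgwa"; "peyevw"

One predicate separates the groups cleanly: length ≤ 5.
"cxnuok": length 6 — does not pass, so No match. "uy": length 2 — satisfies this, so Match. "kqbgwa": length 6 — does not pass, so No match. "peyevw": length 6 — does not pass, so No match.

No match, Match, No match, No match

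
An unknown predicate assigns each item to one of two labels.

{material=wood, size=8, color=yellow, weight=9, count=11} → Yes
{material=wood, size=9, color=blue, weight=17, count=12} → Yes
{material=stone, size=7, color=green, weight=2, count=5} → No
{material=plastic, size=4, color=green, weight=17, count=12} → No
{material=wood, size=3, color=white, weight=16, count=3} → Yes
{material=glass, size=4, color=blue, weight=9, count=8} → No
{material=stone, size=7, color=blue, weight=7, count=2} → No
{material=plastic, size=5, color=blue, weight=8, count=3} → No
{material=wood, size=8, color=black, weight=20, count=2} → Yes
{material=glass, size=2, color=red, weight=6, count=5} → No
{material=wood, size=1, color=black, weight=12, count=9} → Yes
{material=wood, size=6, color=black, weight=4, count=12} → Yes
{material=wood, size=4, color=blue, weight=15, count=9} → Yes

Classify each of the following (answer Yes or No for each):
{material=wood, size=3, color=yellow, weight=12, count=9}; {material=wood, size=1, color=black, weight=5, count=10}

Every 'Yes' example satisfies: material is wood. None of the 'No' examples do.
{material=wood, size=3, color=yellow, weight=12, count=9} — material is wood, hence Yes. {material=wood, size=1, color=black, weight=5, count=10} — material is wood, hence Yes.

Yes, Yes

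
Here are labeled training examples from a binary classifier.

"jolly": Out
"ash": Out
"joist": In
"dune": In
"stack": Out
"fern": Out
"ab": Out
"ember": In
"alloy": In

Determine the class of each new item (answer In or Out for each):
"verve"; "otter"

Rule: has ≥ 2 vowels. This holds for each 'In' example and fails for each 'Out' one.
"verve": 2 vowels, matches → In. "otter": 2 vowels, matches → In.

In, In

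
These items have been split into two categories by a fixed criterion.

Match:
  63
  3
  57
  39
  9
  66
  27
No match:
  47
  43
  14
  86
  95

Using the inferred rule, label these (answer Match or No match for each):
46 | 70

No match, No match

The distinguishing property — multiple of 3 — holds for all the 'Match' cases and none of the 'No match' cases.
46 → 46 = 3·15 + 1 → No match.
70 → 70 = 3·23 + 1 → No match.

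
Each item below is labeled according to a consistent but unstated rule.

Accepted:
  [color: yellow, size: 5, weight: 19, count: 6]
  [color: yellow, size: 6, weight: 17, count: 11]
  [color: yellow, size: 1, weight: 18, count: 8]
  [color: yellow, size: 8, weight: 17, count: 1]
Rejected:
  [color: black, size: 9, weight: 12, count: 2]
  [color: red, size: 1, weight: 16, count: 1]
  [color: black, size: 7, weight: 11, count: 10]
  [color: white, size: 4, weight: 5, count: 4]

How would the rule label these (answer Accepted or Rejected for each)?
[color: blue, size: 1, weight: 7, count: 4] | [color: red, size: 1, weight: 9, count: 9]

Rejected, Rejected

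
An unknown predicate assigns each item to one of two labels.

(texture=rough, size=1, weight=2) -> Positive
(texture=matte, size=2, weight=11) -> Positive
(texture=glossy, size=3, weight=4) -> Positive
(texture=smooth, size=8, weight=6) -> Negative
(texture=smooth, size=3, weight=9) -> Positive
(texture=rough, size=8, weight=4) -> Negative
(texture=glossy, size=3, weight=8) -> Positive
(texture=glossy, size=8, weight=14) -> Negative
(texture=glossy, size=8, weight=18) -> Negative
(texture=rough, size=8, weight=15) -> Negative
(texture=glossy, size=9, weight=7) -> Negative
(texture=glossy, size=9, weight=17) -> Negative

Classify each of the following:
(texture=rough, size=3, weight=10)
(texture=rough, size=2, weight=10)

The common property of the 'Positive' items is: size ≤ 3. No 'Negative' item has it.
(texture=rough, size=3, weight=10): size = 3 — has this property, so Positive.
(texture=rough, size=2, weight=10): size = 2 — has this property, so Positive.

Positive, Positive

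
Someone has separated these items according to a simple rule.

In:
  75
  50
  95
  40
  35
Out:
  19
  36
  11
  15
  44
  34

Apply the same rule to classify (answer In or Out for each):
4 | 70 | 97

Out, In, Out

The pattern is that an item is 'In' exactly when: multiple of 5 AND at least 19.
4: 4 = 5·0 + 4, 4 < 19, doesn't match → Out. 70: 70 = 5·14, 70 ≥ 19, matches → In. 97: 97 = 5·19 + 2, 97 ≥ 19, doesn't match → Out.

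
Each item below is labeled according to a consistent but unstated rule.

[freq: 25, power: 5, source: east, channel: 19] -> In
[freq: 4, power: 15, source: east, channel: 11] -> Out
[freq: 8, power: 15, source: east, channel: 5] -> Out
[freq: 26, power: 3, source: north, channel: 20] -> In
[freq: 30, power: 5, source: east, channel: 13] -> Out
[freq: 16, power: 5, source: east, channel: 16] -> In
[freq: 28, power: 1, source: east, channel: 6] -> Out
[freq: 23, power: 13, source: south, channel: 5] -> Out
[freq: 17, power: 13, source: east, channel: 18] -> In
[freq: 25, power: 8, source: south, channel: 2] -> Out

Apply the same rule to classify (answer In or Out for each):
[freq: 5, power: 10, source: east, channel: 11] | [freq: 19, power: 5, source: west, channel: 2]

Every 'In' example satisfies: channel ≥ 16. None of the 'Out' examples do.
[freq: 5, power: 10, source: east, channel: 11] → channel = 11 → Out.
[freq: 19, power: 5, source: west, channel: 2] → channel = 2 → Out.

Out, Out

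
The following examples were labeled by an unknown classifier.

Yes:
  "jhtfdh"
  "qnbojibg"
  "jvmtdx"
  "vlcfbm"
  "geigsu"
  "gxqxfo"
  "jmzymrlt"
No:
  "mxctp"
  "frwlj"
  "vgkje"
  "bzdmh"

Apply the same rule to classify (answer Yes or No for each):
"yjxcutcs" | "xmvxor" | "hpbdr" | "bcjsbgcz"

Yes, Yes, No, Yes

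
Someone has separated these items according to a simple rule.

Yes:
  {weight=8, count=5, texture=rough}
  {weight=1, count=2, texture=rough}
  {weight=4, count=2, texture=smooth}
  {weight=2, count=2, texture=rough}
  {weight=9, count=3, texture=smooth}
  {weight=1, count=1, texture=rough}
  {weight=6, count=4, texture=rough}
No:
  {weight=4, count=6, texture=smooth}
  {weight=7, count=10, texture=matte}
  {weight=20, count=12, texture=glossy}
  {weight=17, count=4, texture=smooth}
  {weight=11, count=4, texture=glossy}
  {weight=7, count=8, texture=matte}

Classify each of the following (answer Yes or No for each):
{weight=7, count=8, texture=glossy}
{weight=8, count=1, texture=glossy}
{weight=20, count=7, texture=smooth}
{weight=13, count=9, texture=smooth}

The simplest hypothesis consistent with all the labels is: weight ≤ 9 AND count ≤ 5.

No, Yes, No, No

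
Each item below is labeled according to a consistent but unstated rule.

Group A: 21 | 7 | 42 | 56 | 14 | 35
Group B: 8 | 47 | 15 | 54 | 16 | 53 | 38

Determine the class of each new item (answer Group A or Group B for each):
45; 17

The pattern is that an item is 'Group A' exactly when: multiple of 7.
45: 45 = 7·6 + 3 — does not fit, so Group B.
17: 17 = 7·2 + 3 — does not fit, so Group B.

Group B, Group B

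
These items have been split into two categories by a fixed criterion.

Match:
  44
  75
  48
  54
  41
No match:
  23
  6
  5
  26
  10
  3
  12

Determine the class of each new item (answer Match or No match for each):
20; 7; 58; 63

No match, No match, Match, Match

Every 'Match' example satisfies: at least 41. None of the 'No match' examples do.
20 → 20 < 41 → No match.
7 → 7 < 41 → No match.
58 → 58 ≥ 41 → Match.
63 → 63 ≥ 41 → Match.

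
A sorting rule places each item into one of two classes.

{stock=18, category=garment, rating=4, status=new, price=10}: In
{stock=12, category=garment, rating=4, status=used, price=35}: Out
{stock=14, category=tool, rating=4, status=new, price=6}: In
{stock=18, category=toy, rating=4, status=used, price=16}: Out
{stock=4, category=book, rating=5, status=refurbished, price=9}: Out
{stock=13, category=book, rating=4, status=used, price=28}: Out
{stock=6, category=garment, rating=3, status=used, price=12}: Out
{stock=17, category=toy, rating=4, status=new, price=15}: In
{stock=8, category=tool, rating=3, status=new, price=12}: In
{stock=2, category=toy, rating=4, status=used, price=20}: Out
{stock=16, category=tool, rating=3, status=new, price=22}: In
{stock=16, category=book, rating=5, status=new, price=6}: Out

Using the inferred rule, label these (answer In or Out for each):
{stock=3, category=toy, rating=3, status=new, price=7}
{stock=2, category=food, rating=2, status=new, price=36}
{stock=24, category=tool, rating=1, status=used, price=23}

Every 'In' example satisfies: status is new AND rating ≤ 4. None of the 'Out' examples do.

In, In, Out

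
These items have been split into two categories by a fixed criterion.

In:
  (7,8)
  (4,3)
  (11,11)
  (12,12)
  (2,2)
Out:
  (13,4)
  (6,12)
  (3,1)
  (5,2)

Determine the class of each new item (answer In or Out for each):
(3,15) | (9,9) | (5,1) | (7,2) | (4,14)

'In' ⟺ |first − second| ≤ 1.

Out, In, Out, Out, Out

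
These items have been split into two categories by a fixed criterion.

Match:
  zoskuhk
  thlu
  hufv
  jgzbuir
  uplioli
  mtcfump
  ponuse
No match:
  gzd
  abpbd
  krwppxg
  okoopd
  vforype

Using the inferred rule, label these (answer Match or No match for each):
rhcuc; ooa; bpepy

Checking candidate rules against both groups, what survives is: contains 'u'.
rhcuc — has 'u', hence Match.
ooa — no 'u', hence No match.
bpepy — no 'u', hence No match.

Match, No match, No match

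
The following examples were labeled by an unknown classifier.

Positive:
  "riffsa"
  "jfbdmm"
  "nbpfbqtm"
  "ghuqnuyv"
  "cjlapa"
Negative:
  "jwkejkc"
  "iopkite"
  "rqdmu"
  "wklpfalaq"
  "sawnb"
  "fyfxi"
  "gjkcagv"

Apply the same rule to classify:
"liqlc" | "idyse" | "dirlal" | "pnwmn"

The distinguishing property — even length — holds for all the 'Positive' cases and none of the 'Negative' cases.
"liqlc": Negative (length 5).
"idyse": Negative (length 5).
"dirlal": Positive (length 6).
"pnwmn": Negative (length 5).

Negative, Negative, Positive, Negative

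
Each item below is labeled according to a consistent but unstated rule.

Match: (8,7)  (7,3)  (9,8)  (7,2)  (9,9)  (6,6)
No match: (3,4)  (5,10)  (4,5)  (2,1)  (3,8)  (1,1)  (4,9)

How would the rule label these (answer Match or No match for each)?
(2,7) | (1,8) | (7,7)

No match, No match, Match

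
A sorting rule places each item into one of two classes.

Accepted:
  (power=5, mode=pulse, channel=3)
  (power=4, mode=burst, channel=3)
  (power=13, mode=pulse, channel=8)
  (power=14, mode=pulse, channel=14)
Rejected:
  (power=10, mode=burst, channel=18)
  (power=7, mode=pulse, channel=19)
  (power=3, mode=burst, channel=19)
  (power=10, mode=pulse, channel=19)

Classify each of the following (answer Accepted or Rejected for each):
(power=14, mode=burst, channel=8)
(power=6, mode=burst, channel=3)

The simplest hypothesis consistent with all the labels is: channel ≤ 14.
(power=14, mode=burst, channel=8): Accepted (channel = 8). (power=6, mode=burst, channel=3): Accepted (channel = 3).

Accepted, Accepted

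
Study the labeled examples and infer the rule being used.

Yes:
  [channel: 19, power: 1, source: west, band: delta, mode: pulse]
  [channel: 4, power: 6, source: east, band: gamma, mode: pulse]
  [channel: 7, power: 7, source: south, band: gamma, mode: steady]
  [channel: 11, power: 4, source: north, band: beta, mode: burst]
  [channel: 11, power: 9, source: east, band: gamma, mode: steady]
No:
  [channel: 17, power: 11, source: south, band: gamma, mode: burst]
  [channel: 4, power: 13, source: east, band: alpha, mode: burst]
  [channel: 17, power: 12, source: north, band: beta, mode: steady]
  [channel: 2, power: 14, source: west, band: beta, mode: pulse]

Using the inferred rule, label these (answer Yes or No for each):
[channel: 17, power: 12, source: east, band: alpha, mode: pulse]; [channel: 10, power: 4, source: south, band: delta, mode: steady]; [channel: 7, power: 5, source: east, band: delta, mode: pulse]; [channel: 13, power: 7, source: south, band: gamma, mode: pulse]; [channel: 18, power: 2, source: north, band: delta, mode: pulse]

No, Yes, Yes, Yes, Yes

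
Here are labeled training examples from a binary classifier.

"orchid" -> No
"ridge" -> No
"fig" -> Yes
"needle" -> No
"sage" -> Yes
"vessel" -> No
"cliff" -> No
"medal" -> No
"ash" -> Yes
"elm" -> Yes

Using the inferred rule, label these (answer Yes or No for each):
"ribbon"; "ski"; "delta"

No, Yes, No

The distinguishing property — length ≤ 4 — holds for all the 'Yes' cases and none of the 'No' cases.
"ribbon" → length 6 → No.
"ski" → length 3 → Yes.
"delta" → length 5 → No.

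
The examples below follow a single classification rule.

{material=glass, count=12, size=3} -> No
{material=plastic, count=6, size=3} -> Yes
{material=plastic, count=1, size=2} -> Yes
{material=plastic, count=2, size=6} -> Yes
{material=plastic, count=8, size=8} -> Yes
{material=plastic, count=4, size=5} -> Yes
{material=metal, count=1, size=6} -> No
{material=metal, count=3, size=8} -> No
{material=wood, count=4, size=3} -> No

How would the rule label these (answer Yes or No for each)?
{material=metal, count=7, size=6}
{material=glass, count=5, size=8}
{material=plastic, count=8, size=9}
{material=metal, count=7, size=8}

No, No, Yes, No

The common property of the 'Yes' items is: material is plastic. No 'No' item has it.
No: {material=metal, count=7, size=6}, since material is metal.
No: {material=glass, count=5, size=8}, since material is glass.
Yes: {material=plastic, count=8, size=9}, since material is plastic.
No: {material=metal, count=7, size=8}, since material is metal.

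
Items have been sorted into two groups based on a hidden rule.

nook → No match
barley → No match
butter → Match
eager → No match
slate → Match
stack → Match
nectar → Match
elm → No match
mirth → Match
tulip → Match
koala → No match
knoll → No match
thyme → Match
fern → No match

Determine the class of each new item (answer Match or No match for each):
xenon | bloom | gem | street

The simplest hypothesis consistent with all the labels is: contains 't'.
xenon: no 't' — fails the rule, so No match. bloom: no 't' — fails the rule, so No match. gem: no 't' — fails the rule, so No match. street: has 't' — meets the rule, so Match.

No match, No match, No match, Match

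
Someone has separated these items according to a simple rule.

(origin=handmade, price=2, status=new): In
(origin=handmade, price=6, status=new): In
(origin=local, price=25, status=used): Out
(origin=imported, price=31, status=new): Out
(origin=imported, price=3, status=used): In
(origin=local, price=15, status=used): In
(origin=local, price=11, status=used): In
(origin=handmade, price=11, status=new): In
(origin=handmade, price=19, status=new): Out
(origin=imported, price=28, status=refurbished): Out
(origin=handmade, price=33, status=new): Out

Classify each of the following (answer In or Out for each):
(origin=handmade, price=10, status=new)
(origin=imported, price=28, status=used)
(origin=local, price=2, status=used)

In, Out, In

'In' ⟺ price ≤ 15.
(origin=handmade, price=10, status=new) — price = 10, hence In. (origin=imported, price=28, status=used) — price = 28, hence Out. (origin=local, price=2, status=used) — price = 2, hence In.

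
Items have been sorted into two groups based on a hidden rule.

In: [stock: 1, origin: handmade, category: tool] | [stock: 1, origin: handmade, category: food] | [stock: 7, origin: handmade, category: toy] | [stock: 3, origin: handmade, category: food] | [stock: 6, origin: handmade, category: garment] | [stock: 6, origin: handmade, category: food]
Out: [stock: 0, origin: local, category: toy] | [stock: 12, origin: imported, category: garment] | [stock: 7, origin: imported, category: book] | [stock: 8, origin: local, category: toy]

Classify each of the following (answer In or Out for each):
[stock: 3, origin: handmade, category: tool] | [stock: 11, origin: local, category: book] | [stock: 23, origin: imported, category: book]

In, Out, Out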